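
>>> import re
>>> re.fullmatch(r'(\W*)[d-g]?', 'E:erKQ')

Pattern: zero or more of a non-word character (captured); then optionally a character in [d-g].
For `fullmatch`, every character of the input must be accounted for by the pattern.
Here the string isn't matched end-to-end, so the call returns None.

None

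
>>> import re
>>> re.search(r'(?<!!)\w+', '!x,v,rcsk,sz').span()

(3, 4)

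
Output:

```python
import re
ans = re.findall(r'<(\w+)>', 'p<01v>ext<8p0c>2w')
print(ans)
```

['01v', '8p0c']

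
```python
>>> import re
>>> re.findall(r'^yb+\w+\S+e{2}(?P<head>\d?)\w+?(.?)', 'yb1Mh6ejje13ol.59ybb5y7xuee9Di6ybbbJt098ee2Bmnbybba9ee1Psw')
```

[('1', 's')]

Multiple groups make `findall` return tuples — one 2-tuple for the one match.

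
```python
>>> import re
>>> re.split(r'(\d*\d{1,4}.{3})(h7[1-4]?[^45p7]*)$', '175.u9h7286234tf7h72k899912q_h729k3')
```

['175.u9h7286234tf7h72k', '899912q_', 'h729k3', '']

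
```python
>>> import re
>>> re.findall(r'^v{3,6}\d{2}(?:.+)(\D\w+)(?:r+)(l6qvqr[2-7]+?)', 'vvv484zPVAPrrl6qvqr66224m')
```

2 groups means the one result is a tuple of 2 captured strings — 1 here.

[('Pr', 'l6qvqr6')]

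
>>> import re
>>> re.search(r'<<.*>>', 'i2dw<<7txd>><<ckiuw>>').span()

(4, 21)

The match spans [4:21] → '<<7txd>><<ckiuw>>'.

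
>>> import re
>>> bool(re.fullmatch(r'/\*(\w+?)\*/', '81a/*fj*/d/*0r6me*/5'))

False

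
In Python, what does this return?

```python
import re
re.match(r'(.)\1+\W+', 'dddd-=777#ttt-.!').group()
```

'dddd-='

`\1` has to match the exact text group 1 already captured.
With `match`, the pattern is implicitly anchored at the beginning.
The match spans [0:6] → 'dddd-='.
Captured: group 1 = 'd'.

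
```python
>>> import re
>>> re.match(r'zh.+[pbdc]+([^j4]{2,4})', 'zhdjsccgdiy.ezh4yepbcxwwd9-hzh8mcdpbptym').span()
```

(0, 40)

The pattern matches the literal 'zh', then one or more of any character; then one or more of one of [pbdc]; then 2 to 4 of any character except [j4] (captured).
`match` is anchored at position 0; if the pattern doesn't fit there, it returns None.
The match spans [0:40] → 'zhdjsccgdiy.ezh4yepbcxwwd9-hzh8mcdpbptym'.
Captured: group 1 = 'tym'.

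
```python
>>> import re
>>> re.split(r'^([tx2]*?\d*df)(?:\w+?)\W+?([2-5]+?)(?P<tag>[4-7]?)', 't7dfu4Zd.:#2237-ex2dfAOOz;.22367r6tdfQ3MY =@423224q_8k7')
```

['', 't7df', '2', '', '237-ex2dfAOOz;.22367r6tdfQ3MY =@423224q_8k7']

A non-greedy quantifier consumes as few characters as it can — just enough that the remainder of the pattern still matches from where it stops; whatever follows it matches normally.
Because the pattern has a capturing group, `split` also inserts each captured text between the pieces.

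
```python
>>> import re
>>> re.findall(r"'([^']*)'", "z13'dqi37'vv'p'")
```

One capturing group, so `findall` returns just the captured substring from each match — 2 in all.

['dqi37', 'p']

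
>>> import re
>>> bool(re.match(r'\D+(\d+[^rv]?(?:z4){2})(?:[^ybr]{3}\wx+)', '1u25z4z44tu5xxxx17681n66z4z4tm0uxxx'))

This matches one or more of a non-digit; then one or more of a digit, then optionally any character except [rv], then the literal 'z4' repeated 2 times (captured); then exactly 3 of any character except [ybr], then a word character, then one or more of the literal 'x' (non-capturing group).
With `match`, the pattern is implicitly anchored at the beginning.
Here the pattern fails at index 0, so the call returns None, and `bool(None)` is False.

False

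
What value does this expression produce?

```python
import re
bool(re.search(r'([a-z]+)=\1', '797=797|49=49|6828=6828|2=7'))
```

False

`\1` has to match the exact text group 1 already captured.
`search` walks the string left to right and returns the first match it finds.
Here the pattern never matches, so the call returns None, and `bool(None)` is False.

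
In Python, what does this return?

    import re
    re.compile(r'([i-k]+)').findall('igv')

This matches one or more of a character in [i-k] (captured).
With a single group, `findall` returns only what that group captured — 1 item.

['i']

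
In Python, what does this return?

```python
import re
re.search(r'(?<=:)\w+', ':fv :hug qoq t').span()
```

The `(?=…)`/`(?<=…)` assertion just peeks at neighbouring text; it doesn't advance the match position.
The match spans [1:3] → 'fv'.

(1, 3)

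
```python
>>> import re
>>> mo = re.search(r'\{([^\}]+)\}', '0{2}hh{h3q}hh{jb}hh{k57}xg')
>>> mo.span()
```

The match spans [1:4] → '{2}'.

(1, 4)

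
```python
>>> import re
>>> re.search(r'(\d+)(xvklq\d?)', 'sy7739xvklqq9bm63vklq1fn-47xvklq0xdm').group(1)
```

'7739'

The match spans [2:11] → '7739xvklq'.
Captured: group 1 = '7739', group 2 = 'xvklq'.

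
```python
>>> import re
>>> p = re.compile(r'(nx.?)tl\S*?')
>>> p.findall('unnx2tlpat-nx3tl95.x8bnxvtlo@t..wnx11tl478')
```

This matches the literal 'nx', then optionally any character (captured); then the literal 'tl', then zero or more of a non-whitespace character (lazy).
A `+?`/`*?`/`{m,n}?` starts at its minimum and grows only as far as needed for what follows to match.
Scanning left to right: at [2:7] match 'nx2tl', group 1 = 'nx2'; at [11:16] match 'nx3tl', group 1 = 'nx3'; at [22:27] match 'nxvtl', group 1 = 'nxv'.
With a single group, `findall` returns only what that group captured — 3 items.

['nx2', 'nx3', 'nxv']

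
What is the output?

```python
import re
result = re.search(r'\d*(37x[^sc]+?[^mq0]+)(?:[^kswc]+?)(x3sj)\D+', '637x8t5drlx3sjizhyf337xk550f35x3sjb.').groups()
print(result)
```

This matches zero or more of a digit; then the literal '37x', then one or more of any character except [sc] (lazy), then one or more of any character except [mq0] (captured); then one or more of any character except [kswc] (lazy) (non-capturing group); then the literal 'x3', then the literal 'sj' (captured); then one or more of a non-digit.
`re.search` scans for the first position where the pattern succeeds.
The match spans [0:36] → '637x8t5drlx3sjizhyf337xk550f35x3sjb.'.
Captured: group 1 = '37x8t5drlx3sjizhyf337xk55', group 2 = 'x3sj'.

('37x8t5drlx3sjizhyf337xk55', 'x3sj')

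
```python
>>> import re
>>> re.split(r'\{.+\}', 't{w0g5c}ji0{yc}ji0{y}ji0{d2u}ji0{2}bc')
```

Matches to split on: at [1:35] → '{w0g5c}ji0{yc}ji0{y}ji0{d2u}ji0{2}'.
The string is cut at each match, leaving 2 pieces.

['t', 'bc']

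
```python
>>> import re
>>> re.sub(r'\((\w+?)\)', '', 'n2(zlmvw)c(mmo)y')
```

'n2cy'

Matches: at [2:9] → '(zlmvw)'; at [10:15] → '(mmo)'.
Every occurrence is swapped for ''.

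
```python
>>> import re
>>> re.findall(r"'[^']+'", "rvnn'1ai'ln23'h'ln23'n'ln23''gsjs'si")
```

["'1ai'", "'h'", "'n'", "'gsjs'"]

Matches: at [4:9] → "'1ai'"; at [13:16] → "'h'"; at [20:23] → "'n'"; at [28:34] → "'gsjs'".
No capturing groups, so `findall` returns the 4 full match strings.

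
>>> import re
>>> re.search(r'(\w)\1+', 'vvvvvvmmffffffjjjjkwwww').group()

'vvvvvv'

`\1` is not a pattern — it's the concrete string captured by group 1, re-applied verbatim.
`re.search` scans for the first position where the pattern succeeds.
The match spans [0:6] → 'vvvvvv'.
Captured: group 1 = 'v'.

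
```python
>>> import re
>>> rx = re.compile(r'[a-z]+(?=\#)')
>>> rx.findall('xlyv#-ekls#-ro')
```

['xlyv', 'ekls']

The positive lookaround only admits positions where the adjacent text matches; those characters stay outside the span.
Walking the string: at [0:4] → 'xlyv'; at [6:10] → 'ekls'.
With no groups in the pattern, `findall` gives back each whole match — 2 here.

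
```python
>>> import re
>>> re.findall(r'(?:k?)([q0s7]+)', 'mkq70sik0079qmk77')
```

With a single group, `findall` returns only what that group captured — 4 items.

['q70s', '007', 'q', '77']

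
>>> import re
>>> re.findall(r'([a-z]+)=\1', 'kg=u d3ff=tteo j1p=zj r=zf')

Because there's exactly one group, `findall` drops the full match and keeps group 1 from each hit.
Nothing in the string satisfies the pattern, so the list is empty.

[]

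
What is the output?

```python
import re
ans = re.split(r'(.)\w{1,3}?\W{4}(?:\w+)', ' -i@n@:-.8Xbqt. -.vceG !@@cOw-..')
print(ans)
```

The pattern matches any character (captured); then 1 to 3 of a word character (lazy), then exactly 4 of a non-word character; then one or more of a word character (non-capturing group).
Matches to split on: at [3:14] → '@n@:-.8Xbqt'; at [18:29] → 'vceG !@@cOw'.
Because the pattern has a capturing group, `split` also inserts each captured text between the pieces.

[' -i', '@', '. -.', 'v', '-..']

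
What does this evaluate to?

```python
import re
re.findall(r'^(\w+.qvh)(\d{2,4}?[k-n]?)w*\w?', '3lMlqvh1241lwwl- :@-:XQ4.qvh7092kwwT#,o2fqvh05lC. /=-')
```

[('3lMlqvh', '12')]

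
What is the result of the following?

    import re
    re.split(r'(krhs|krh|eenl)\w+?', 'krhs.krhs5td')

Alternation isn't longest-match — the leftmost alternative that fits at this position is chosen.
Matches to split on: at [0:4] → 'krhs'; at [5:10] → 'krhs5'.
The group in the pattern means `split` returns the separators' captures alongside the pieces.

['', 'krh', '.', 'krhs', 'td']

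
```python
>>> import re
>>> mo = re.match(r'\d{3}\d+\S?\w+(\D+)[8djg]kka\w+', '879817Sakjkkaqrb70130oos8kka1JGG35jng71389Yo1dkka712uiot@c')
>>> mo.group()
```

'879817Sakjkkaqrb70130oos8kka1JGG35jng71389Yo1dkka712uiot'

With `match`, the pattern is implicitly anchored at the beginning.
The match spans [0:56] → '879817Sakjkkaqrb70130oos8kka1JGG35jng71389Yo1dkka712uiot'.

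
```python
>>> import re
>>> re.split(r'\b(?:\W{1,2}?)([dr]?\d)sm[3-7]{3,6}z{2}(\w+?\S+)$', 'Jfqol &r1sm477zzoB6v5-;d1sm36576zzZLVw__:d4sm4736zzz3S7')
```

['Jfqol', 'r1', 'oB6v5-;d1sm36576zzZLVw__:d4sm4736zzz3S7', '']

The pattern matches a word boundary (`\b`, zero-width); then 1 to 2 of a non-word character (lazy) (non-capturing group); then optionally one of [dr], then a digit (captured); then the literal 'sm', then 3 to 6 of a character in [3-7], then exactly 2 of the literal 'z'; then one or more of a word character (lazy), then one or more of a non-whitespace character (captured); then anchored at the end.
`re.split` interleaves the captured-group text with the surrounding fragments.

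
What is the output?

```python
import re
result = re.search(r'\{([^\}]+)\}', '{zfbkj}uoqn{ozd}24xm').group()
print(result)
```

{zfbkj}

`re.search` scans for the first position where the pattern succeeds.
The match spans [0:7] → '{zfbkj}'.
Captured: group 1 = 'zfbkj'.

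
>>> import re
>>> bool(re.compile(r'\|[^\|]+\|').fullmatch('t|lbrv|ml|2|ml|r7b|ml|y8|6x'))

False

`fullmatch` succeeds only if the pattern covers the string from start to end.
Here the string isn't matched end-to-end, so the call returns None, and `bool(None)` is False.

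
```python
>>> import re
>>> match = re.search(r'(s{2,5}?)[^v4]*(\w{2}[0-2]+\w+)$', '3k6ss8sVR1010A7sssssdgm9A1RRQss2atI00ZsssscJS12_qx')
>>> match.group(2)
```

This matches 2 to 5 of a literal 's' (lazy) (captured); then zero or more of any character except [v4]; then exactly 2 of a word character, then one or more of a character in [0-2], then one or more of a word character (captured); then anchored at the end.
`search` walks the string left to right and returns the first match it finds.
The match spans [3:50] → 'ss8sVR1010A7sssssdgm9A1RRQss2atI00ZsssscJS12_qx'.
Captured: group 1 = 'ss', group 2 = 'S12_qx'.

'S12_qx'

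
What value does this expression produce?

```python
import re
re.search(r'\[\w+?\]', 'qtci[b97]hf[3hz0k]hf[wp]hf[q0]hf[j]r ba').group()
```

'[b97]'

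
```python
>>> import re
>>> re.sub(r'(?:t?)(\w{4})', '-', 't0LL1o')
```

Pattern: optionally a literal 't' (non-capturing group); then exactly 4 of a word character (captured).
Matches: at [0:5] → 't0LL1'.
Each match is replaced by '-'.

'-o'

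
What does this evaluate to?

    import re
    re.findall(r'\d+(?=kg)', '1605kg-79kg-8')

The positive lookaround only admits positions where the adjacent text matches; those characters stay outside the span.
`findall` yields the raw match text (2 of them) because the pattern has no groups.

['1605', '79']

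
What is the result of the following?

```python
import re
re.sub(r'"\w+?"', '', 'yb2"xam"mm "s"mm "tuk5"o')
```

'yb2mm mm o'

`sub` substitutes '' at each match site.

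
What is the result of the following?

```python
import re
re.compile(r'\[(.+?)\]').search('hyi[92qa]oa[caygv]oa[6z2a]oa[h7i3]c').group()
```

'[92qa]'

A `+?`/`*?`/`{m,n}?` starts at its minimum and grows only as far as needed for what follows to match.
The match spans [3:9] → '[92qa]'.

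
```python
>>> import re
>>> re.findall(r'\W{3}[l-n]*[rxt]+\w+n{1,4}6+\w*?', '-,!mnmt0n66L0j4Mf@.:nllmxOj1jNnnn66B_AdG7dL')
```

['-,!mnmt0n66', '@.:nllmxOj1jNnnn66']

This matches exactly 3 of a non-word character, then zero or more of a character in [l-n]; then one or more of one of [rxt]; then one or more of a word character, then 1 to 4 of a literal 'n'; then one or more of the literal '6', then zero or more of a word character (lazy).
Scanning left to right: at [0:11] → '-,!mnmt0n66'; at [17:35] → '@.:nllmxOj1jNnnn66'.
`findall` yields the raw match text (2 of them) because the pattern has no groups.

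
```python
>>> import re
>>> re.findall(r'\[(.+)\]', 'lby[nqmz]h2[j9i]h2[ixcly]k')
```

['nqmz]h2[j9i]h2[ixcly']

One capturing group, so `findall` returns just the captured substring from the one match — 1 in all.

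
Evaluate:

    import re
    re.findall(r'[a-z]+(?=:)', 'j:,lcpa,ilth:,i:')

['j', 'ilth', 'i']

Lookahead/lookbehind check context without consuming it, so the matched span excludes the asserted characters.
Matches: at [0:1] → 'j'; at [8:12] → 'ilth'; at [14:15] → 'i'.
Since nothing is captured, `findall` lists the 3 matched substrings directly.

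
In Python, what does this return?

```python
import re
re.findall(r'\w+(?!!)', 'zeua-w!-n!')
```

['zeua']

Because the assertion is negative and zero-width, positions next to the forbidden text are skipped.
Scanning left to right: at [0:4] → 'zeua'.
`findall` yields the raw match text (1 of them) because the pattern has no groups.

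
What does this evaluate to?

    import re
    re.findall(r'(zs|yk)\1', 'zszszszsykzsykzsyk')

After group 1 captures some text, `\1` only succeeds where that same text appears again.
`findall` collects group 1 from each match (2 total).

['zs', 'zs']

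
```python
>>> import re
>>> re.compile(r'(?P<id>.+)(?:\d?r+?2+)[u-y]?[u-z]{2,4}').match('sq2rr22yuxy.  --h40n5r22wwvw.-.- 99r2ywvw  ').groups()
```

('sq2rr22yuxy.  --h40n5r22wwvw.-.- 99',)

Pattern: one or more of any character (captured as 'id'); then optionally a digit, then one or more of a literal 'r' (lazy), then one or more of the literal '2' (non-capturing group); then optionally a character in [u-y], then 2 to 4 of a character in [u-z].
`re.match` only tries the pattern at the start of the string.
The match spans [0:41] → 'sq2rr22yuxy.  --h40n5r22wwvw.-.- 99r2ywvw'.
Captured: group 1 = 'sq2rr22yuxy.  --h40n5r22wwvw.-.- 99'.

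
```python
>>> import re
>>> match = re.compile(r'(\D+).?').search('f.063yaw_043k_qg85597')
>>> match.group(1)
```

The pattern matches one or more of a non-digit (captured); then optionally any character.
`re.search` scans for the first position where the pattern succeeds.
The match spans [0:3] → 'f.0'.
Captured: group 1 = 'f.'.

'f.'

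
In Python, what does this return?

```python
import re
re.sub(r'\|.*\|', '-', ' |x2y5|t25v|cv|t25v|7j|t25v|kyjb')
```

' -kyjb'

Each match is replaced by '-'.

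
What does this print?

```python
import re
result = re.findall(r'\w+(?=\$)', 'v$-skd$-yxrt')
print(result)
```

['v', 'skd']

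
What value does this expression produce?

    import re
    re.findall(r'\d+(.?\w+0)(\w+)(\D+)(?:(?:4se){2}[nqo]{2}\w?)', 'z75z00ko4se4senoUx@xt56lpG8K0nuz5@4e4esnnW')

[('z00', 'k', 'o')]

Pattern: one or more of a digit; then optionally any character, then one or more of a word character, then a literal '0' (captured); then one or more of a word character (captured); then one or more of a non-digit (captured); then the literal '4se' repeated 2 times, then exactly 2 of one of [nqo], then optionally a word character (non-capturing group).
Matches: at [1:17] match '75z00ko4se4senoU', groups = ('z00', 'k', 'o').
Multiple groups make `findall` return tuples — one 3-tuple for the one match.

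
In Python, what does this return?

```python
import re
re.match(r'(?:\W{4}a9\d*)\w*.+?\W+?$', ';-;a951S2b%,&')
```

None

Pattern: exactly 4 of a non-word character, then the literal 'a9', then zero or more of a digit (non-capturing group); then zero or more of a word character, then one or more of any character (lazy), then one or more of a non-word character (lazy); then anchored at the end.
With `match`, the pattern is implicitly anchored at the beginning.
Here the string doesn't start with a match, so the call returns None.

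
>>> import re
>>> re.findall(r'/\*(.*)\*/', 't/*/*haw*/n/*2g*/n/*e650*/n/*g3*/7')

With a single group, `findall` returns only what that group captured — 1 item.

['/*haw*/n/*2g*/n/*e650*/n/*g3']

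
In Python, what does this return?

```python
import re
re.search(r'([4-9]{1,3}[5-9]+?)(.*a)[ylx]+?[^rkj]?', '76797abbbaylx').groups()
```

The pattern matches 1 to 3 of a character in [4-9], then one or more of a character in [5-9] (lazy) (captured); then zero or more of any character, then the literal 'a' (captured); then one or more of one of [ylx] (lazy), then optionally any character except [rkj].
Lazy quantifiers expand one character at a time until the remainder of the pattern can match.
`re.search` tries every starting position until one works.
The match spans [0:12] → '76797abbbayl'.
Captured: group 1 = '7679', group 2 = '7abbba'.

('7679', '7abbba')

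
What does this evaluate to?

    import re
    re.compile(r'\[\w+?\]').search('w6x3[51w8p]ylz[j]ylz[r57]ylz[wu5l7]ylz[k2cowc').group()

`re.search` tries every starting position until one works.
The match spans [4:11] → '[51w8p]'.

'[51w8p]'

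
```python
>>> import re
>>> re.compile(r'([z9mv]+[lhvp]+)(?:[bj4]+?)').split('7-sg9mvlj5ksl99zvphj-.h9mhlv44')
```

['7-sg', '9mvl', '5ksl', '99zvph', '-.h', '9mhlv', '4']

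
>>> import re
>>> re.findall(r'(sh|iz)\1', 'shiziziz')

After group 1 captures some text, `\1` only succeeds where that same text appears again.
`findall` collects group 1 from the one match (1 total).

['iz']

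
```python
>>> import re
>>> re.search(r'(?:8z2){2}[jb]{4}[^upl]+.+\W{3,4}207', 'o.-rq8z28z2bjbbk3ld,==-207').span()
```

The pattern matches the literal '8z2' repeated 2 times, then exactly 4 of one of [jb], then one or more of any character except [upl]; then one or more of any character, then 3 to 4 of a non-word character, then the literal '207'.
Unlike `match`, `search` isn't anchored — it looks for the pattern anywhere in the string.
The match spans [5:26] → '8z28z2bjbbk3ld,==-207'.

(5, 26)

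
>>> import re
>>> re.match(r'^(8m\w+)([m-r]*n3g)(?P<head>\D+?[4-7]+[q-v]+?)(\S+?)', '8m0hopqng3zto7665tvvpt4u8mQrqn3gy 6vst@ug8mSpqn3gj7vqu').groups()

('8m0hopqng3zto7665tvvpt4u8mQrq', 'n3g', 'y 6v', 's')

The match spans [0:37] → '8m0hopqng3zto7665tvvpt4u8mQrqn3gy 6vs'.
Captured: group 1 = '8m0hopqng3zto7665tvvpt4u8mQrq', group 2 = 'n3g', group 3 = 'y 6v', group 4 = 's'.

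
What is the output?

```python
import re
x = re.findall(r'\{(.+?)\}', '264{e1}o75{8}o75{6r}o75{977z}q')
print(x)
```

['e1', '8', '6r', '977z']

Lazy quantifiers expand one character at a time until the remainder of the pattern can match.
Walking the string: at [3:7] match '{e1}', group 1 = 'e1'; at [10:13] match '{8}', group 1 = '8'; at [16:20] match '{6r}', group 1 = '6r'; at [23:29] match '{977z}', group 1 = '977z'.
One capturing group, so `findall` returns just the captured substring from each match — 4 in all.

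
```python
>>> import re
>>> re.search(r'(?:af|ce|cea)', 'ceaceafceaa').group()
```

Branches in `(...|...)` are attempted left-to-right; the first branch that allows the whole pattern to succeed is taken.
`search` walks the string left to right and returns the first match it finds.
The match spans [0:2] → 'ce'.

'ce'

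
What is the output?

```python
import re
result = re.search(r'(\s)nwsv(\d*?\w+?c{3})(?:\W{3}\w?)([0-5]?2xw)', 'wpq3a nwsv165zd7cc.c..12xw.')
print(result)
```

None

This matches whitespace (captured); then a literal 'n', then the literal 'wsv'; then zero or more of a digit (lazy), then one or more of a word character (lazy), then exactly 3 of the literal 'c' (captured); then exactly 3 of a non-word character, then optionally a word character (non-capturing group); then optionally a character in [0-5], then the literal '2xw' (captured).
`re.search` tries every starting position until one works.
Here the pattern never matches, so the call returns None.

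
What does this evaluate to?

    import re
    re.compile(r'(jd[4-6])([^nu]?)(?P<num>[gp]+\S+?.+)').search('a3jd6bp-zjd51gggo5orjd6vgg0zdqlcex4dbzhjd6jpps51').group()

'jd6bp-zjd51gggo5orjd6vgg0zdqlcex4dbzhjd6jpps51'

Pattern: the literal 'jd', then a character in [4-6] (captured); then optionally any character except [nu] (captured); then one or more of one of [gp], then one or more of a non-whitespace character (lazy), then one or more of any character (captured as 'num').
`re.search` scans for the first position where the pattern succeeds.
The match spans [2:48] → 'jd6bp-zjd51gggo5orjd6vgg0zdqlcex4dbzhjd6jpps51'.
Captured: group 1 = 'jd6', group 2 = 'b', group 3 = 'p-zjd51gggo5orjd6vgg0zdqlcex4dbzhjd6jpps51'.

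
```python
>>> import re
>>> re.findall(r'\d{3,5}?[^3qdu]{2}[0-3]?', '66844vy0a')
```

A `+?`/`*?`/`{m,n}?` starts at its minimum and grows only as far as needed for what follows to match.
No capturing groups, so `findall` returns the 1 full match string.

['66844']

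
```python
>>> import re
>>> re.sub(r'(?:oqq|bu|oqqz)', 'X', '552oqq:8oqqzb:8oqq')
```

Branches in `(...|...)` are attempted left-to-right; the first branch that allows the whole pattern to succeed is taken.
Matches: at [3:6] → 'oqq'; at [8:11] → 'oqq'; at [15:18] → 'oqq'.
Each match is replaced by 'X'.

'552X:8Xzb:8X'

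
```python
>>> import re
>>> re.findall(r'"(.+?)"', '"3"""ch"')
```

Matches: at [0:3] match '"3"', group 1 = '3'; at [3:8] match '""ch"', group 1 = '"ch'.
`findall` collects group 1 from each match (2 total).

['3', '"ch']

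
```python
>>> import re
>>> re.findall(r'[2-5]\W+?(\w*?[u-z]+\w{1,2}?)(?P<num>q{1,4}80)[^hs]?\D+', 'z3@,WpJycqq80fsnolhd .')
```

[('WpJyc', 'qq80')]

Lazy quantifiers expand one character at a time until the remainder of the pattern can match.
2 groups means the one result is a tuple of 2 captured strings — 1 here.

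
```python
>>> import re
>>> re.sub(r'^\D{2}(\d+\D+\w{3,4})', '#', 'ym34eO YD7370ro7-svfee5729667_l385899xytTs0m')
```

This matches anchored at the start of the string; then exactly 2 of a non-digit; then one or more of a digit, then one or more of a non-digit, then 3 to 4 of a word character (captured).
Matches: at [0:13] → 'ym34eO YD7370'.
`sub` substitutes '#' at each match site.

'#ro7-svfee5729667_l385899xytTs0m'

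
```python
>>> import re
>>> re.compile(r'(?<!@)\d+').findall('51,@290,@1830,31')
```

A negative assertion filters positions out without eating any characters.
`findall` yields the raw match text (4 of them) because the pattern has no groups.

['51', '90', '830', '31']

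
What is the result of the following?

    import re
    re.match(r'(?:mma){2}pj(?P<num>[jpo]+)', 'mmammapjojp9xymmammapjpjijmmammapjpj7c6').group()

'mmammapjojp'

The pattern matches the literal 'mma' repeated 2 times, then the literal 'pj'; then one or more of one of [jpo] (captured as 'num').
With `match`, the pattern is implicitly anchored at the beginning.
The match spans [0:11] → 'mmammapjojp'.
Captured: group 1 = 'ojp'.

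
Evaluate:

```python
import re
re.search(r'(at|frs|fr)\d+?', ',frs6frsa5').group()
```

'frs6'

Unlike `match`, `search` isn't anchored — it looks for the pattern anywhere in the string.
The match spans [1:5] → 'frs6'.
Captured: group 1 = 'frs'.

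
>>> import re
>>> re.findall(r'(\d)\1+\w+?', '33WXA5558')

A backreference is literal: `\1` must see the identical characters the first group matched.
Walking the string: at [0:3] match '33W', group 1 = '3'; at [5:9] match '5558', group 1 = '5'.
One capturing group, so `findall` returns just the captured substring from each match — 2 in all.

['3', '5']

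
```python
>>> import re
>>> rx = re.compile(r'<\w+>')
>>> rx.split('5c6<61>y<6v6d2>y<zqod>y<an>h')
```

Matches to split on: at [3:7] → '<61>'; at [8:15] → '<6v6d2>'; at [16:22] → '<zqod>'; at [23:27] → '<an>'.
Splitting on the pattern gives 5 pieces.

['5c6', 'y', 'y', 'y', 'h']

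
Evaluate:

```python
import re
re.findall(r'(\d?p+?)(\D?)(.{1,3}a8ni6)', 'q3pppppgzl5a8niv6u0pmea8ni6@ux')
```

[('0p', 'm', 'ea8ni6')]

The pattern matches optionally a digit, then one or more of a literal 'p' (lazy) (captured); then optionally a non-digit (captured); then 1 to 3 of any character, then the literal 'a8n', then the literal 'i6' (captured).
Scanning left to right: at [18:27] match '0pmea8ni6', groups = ('0p', 'm', 'ea8ni6').
With 3 capturing groups, `findall` returns a 3-tuple per match.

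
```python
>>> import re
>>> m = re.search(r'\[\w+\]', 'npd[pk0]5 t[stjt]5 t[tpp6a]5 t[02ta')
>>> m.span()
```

(3, 8)

The match spans [3:8] → '[pk0]'.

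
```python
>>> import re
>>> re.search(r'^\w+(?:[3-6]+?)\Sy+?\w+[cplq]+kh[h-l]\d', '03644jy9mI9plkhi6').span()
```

(0, 17)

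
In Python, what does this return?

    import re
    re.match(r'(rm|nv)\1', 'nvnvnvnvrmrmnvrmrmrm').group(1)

'nv'

A backreference is literal: `\1` must see the identical characters the first group matched.
`re.match` only tries the pattern at the start of the string.
The match spans [0:4] → 'nvnv'.
Captured: group 1 = 'nv'.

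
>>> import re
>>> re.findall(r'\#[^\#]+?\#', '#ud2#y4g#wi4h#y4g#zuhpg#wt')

['#ud2#', '#wi4h#', '#zuhpg#']

`findall` yields the raw match text (3 of them) because the pattern has no groups.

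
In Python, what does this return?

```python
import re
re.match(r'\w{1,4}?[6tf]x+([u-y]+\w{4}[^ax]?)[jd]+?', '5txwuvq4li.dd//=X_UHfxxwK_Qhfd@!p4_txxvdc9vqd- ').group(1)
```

'wuvq4li.'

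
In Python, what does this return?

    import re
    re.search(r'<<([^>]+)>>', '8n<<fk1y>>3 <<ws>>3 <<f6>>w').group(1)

The match spans [2:10] → '<<fk1y>>'.
Captured: group 1 = 'fk1y'.

'fk1y'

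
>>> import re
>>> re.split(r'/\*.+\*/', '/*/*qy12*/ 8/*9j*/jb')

Each match becomes a cut point; 2 segments remain.

['', 'jb']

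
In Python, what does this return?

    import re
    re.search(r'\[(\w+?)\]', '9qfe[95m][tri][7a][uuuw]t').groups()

Unlike `match`, `search` isn't anchored — it looks for the pattern anywhere in the string.
The match spans [4:9] → '[95m]'.
Captured: group 1 = '95m'.

('95m',)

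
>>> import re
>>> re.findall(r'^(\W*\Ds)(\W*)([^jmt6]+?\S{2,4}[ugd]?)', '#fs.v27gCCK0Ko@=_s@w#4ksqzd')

The `?` after the quantifier makes it lazy — it takes as little as possible before letting the rest of the pattern try.
With 3 capturing groups, `findall` returns a 3-tuple per match.

[('#fs', '.', 'v27gC')]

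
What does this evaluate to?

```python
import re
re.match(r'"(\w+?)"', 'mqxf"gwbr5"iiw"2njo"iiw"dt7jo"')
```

With `match`, the pattern is implicitly anchored at the beginning.
Here the pattern fails at index 0, so the call returns None.

None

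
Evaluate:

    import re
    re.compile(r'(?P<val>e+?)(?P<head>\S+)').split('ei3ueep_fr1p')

This matches one or more of a literal 'e' (lazy) (captured as 'val'); then one or more of a non-whitespace character (captured as 'head').
`re.split` interleaves the captured-group text with the surrounding fragments.

['', 'e', 'i3ueep_fr1p', '']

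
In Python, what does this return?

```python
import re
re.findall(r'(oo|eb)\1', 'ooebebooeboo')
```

['eb']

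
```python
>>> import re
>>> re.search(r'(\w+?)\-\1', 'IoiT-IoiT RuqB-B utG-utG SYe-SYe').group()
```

'IoiT-IoiT'

After group 1 captures some text, `\1` only succeeds where that same text appears again.
Unlike `match`, `search` isn't anchored — it looks for the pattern anywhere in the string.
The match spans [0:9] → 'IoiT-IoiT'.
Captured: group 1 = 'IoiT'.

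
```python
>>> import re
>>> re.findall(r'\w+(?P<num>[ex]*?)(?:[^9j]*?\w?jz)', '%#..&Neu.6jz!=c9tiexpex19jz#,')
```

['', '']

This matches one or more of a word character; then zero or more of one of [ex] (lazy) (captured as 'num'); then zero or more of any character except [9j] (lazy), then optionally a word character, then the literal 'jz' (non-capturing group).
One capturing group, so `findall` returns just the captured substring from each match — 2 in all.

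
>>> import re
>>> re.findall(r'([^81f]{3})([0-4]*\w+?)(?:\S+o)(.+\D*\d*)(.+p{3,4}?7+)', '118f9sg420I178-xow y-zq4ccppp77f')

This matches exactly 3 of any character except [81f] (captured); then zero or more of a character in [0-4], then one or more of a word character (lazy) (captured); then one or more of a non-whitespace character, then the literal 'o' (non-capturing group); then one or more of any character, then zero or more of a non-digit, then zero or more of a digit (captured); then one or more of any character, then 3 to 4 of the literal 'p' (lazy), then one or more of a literal '7' (captured).
Because the quantifier is non-greedy, it stops expanding at the earliest point where the rest of the pattern can succeed.
Scanning left to right: at [4:31] match '9sg420I178-xow y-zq4ccppp77', groups = ('9sg', '420I', 'w y-zq4c', 'cppp77').
Multiple groups make `findall` return tuples — one 4-tuple for the one match.

[('9sg', '420I', 'w y-zq4c', 'cppp77')]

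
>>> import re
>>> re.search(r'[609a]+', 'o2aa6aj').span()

(2, 6)

The pattern matches one or more of one of [609a].
The match spans [2:6] → 'aa6a'.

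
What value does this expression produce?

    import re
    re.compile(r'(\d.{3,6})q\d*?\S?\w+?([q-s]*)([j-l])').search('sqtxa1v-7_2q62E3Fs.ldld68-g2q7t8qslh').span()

The match spans [23:35] → '68-g2q7t8qsl'.

(23, 35)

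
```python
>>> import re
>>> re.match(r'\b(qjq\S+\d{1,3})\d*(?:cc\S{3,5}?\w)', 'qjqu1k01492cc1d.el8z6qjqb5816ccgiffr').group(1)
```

'qjqu1k01492cc1d.el8z6qjqb5816'

The pattern matches a word boundary (`\b`, zero-width); then the literal 'qjq', then one or more of a non-whitespace character, then 1 to 3 of a digit (captured); then zero or more of a digit; then the literal 'cc', then 3 to 5 of a non-whitespace character (lazy), then a word character (non-capturing group).
The `?` after the quantifier makes it lazy — it takes as little as possible before letting the rest of the pattern try.
`re.match` only tries the pattern at the start of the string.
The match spans [0:35] → 'qjqu1k01492cc1d.el8z6qjqb5816ccgiff'.
Captured: group 1 = 'qjqu1k01492cc1d.el8z6qjqb5816'.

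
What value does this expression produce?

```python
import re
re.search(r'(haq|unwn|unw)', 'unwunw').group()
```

The match spans [0:3] → 'unw'.

'unw'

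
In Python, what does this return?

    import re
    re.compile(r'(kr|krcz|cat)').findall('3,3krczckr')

Branches in `(...|...)` are attempted left-to-right; the first branch that allows the whole pattern to succeed is taken.
One capturing group, so `findall` returns just the captured substring from each match — 2 in all.

['kr', 'kr']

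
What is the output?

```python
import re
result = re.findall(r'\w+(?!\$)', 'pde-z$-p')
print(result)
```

Because the assertion is negative and zero-width, positions next to the forbidden text are skipped.
Scanning left to right: at [0:3] → 'pde'; at [7:8] → 'p'.
`findall` yields the raw match text (2 of them) because the pattern has no groups.

['pde', 'p']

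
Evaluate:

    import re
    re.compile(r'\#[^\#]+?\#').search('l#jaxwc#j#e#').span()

`re.search` tries every starting position until one works.
The match spans [1:8] → '#jaxwc#'.

(1, 8)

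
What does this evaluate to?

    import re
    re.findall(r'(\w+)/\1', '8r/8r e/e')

['8r', 'e']

A backreference is literal: `\1` must see the identical characters the first group matched.
Walking the string: at [0:5] match '8r/8r', group 1 = '8r'; at [6:9] match 'e/e', group 1 = 'e'.
Because there's exactly one group, `findall` drops the full match and keeps group 1 from each hit.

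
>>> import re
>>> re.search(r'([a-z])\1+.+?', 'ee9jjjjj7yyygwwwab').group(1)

'e'

`\1` is not a pattern — it's the concrete string captured by group 1, re-applied verbatim.
`search` walks the string left to right and returns the first match it finds.
The match spans [0:3] → 'ee9'.
Captured: group 1 = 'e'.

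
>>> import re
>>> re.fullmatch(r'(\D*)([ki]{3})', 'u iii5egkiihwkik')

None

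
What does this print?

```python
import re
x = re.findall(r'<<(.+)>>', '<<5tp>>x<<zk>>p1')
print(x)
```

['5tp>>x<<zk']

Scanning left to right: at [0:14] match '<<5tp>>x<<zk>>', group 1 = '5tp>>x<<zk'.
With a single group, `findall` returns only what that group captured — 1 item.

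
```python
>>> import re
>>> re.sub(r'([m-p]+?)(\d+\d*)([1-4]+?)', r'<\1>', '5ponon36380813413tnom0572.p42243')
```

Pattern: one or more of a character in [m-p] (lazy) (captured); then one or more of a digit, then zero or more of a digit (captured); then one or more of a character in [1-4] (lazy) (captured).
`\1` in the replacement pulls in group 1's text for each match.

'5<ponon>t<nom>.<p>'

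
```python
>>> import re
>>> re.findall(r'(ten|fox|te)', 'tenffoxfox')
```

['ten', 'fox', 'fox']

The regex engine tests alternatives in the order written; an earlier branch that matches wins even if a later one would match more.
One capturing group, so `findall` returns just the captured substring from each match — 3 in all.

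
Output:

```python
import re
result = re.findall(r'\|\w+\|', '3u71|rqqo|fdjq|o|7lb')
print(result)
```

['|rqqo|', '|o|']

Since nothing is captured, `findall` lists the 2 matched substrings directly.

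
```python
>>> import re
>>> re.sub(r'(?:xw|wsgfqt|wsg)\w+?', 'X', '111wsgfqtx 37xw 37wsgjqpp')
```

'111X 37xw 37Xqpp'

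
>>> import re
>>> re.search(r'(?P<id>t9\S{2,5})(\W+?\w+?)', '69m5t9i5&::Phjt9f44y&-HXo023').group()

't9i5&::P'

The pattern matches the literal 't9', then 2 to 5 of a non-whitespace character (captured as 'id'); then one or more of a non-word character (lazy), then one or more of a word character (lazy) (captured).
The match spans [4:12] → 't9i5&::P'.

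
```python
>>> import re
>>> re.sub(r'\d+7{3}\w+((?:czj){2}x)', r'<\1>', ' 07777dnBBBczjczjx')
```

' <czjczjx>'

The pattern matches one or more of a digit, then exactly 3 of a literal '7'; then one or more of a word character; then the literal 'czj' repeated 2 times, then a literal 'x' (captured).
`\1` in the replacement pulls in group 1's text for each match.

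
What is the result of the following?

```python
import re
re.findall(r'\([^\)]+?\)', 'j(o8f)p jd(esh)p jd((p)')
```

['(o8f)', '(esh)', '((p)']

Scanning left to right: at [1:6] → '(o8f)'; at [10:15] → '(esh)'; at [19:23] → '((p)'.
No capturing groups, so `findall` returns the 3 full match strings.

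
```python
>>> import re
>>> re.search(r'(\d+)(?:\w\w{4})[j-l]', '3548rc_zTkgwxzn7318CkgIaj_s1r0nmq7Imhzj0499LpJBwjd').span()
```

(0, 10)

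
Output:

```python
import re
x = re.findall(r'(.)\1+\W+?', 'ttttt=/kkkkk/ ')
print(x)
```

['t', 'k']

A backreference is literal: `\1` must see the identical characters the first group matched.
With a single group, `findall` returns only what that group captured — 2 items.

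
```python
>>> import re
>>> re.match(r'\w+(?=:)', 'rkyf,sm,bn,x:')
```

None

The lookaround is zero-width — it requires the adjacent text to match without consuming it, so the asserted text isn't part of the match.
`re.match` won't scan ahead — the pattern has to work from the very first character.
Here the string doesn't start with a match, so the call returns None.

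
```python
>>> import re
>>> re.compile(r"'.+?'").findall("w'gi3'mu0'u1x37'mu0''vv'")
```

Matches: at [1:6] → "'gi3'"; at [9:16] → "'u1x37'"; at [19:24] → "''vv'".
`findall` yields the raw match text (3 of them) because the pattern has no groups.

["'gi3'", "'u1x37'", "''vv'"]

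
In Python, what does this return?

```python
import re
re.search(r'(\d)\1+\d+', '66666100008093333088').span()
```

(0, 20)

`\1` is not a pattern — it's the concrete string captured by group 1, re-applied verbatim.
The match spans [0:20] → '66666100008093333088'.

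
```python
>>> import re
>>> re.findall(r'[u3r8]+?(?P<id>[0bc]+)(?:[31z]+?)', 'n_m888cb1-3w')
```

['cb']

Pattern: one or more of one of [u3r8] (lazy); then one or more of one of [0bc] (captured as 'id'); then one or more of one of [31z] (lazy) (non-capturing group).
`findall` collects group 1 from the one match (1 total).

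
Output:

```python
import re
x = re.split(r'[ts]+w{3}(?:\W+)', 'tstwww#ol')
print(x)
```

['', 'ol']

Pattern: one or more of one of [ts]; then exactly 3 of a literal 'w'; then one or more of a non-word character (non-capturing group).
Matches to split on: at [0:7] → 'tstwww#'.
The string is cut at each match, leaving 2 pieces.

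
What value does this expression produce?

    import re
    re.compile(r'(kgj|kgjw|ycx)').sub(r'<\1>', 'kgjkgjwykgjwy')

'<kgj><kgj>wy<kgj>wy'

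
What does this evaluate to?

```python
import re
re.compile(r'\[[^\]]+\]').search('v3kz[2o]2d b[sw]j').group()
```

The match spans [4:8] → '[2o]'.

'[2o]'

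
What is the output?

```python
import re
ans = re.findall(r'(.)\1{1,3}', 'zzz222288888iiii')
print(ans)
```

['z', '2', '8', 'i']

The backreference `\1` re-matches whatever the first group consumed, character for character.
Walking the string: at [0:3] match 'zzz', group 1 = 'z'; at [3:7] match '2222', group 1 = '2'; at [7:11] match '8888', group 1 = '8'; at [12:16] match 'iiii', group 1 = 'i'.
Because there's exactly one group, `findall` drops the full match and keeps group 1 from each hit.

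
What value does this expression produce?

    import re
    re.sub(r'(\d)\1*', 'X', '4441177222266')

The backreference `\1` re-matches whatever the first group consumed, character for character.
Every occurrence is swapped for 'X'.

'XXXXX'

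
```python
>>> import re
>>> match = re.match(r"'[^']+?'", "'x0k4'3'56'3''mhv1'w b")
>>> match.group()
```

With `match`, the pattern is implicitly anchored at the beginning.
The match spans [0:6] → "'x0k4'".

"'x0k4'"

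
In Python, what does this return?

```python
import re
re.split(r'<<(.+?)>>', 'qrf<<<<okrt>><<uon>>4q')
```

The `?` after the quantifier makes it lazy — it takes as little as possible before letting the rest of the pattern try.
Matches to split on: at [3:13] → '<<<<okrt>>'; at [13:20] → '<<uon>>'.
Because the pattern has a capturing group, `split` also inserts each captured text between the pieces.

['qrf', '<<okrt', '', 'uon', '4q']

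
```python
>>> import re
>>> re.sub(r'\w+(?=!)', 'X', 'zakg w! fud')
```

'zakg X! fud'

The positive lookaround only admits positions where the adjacent text matches; those characters stay outside the span.
Every occurrence is swapped for 'X'.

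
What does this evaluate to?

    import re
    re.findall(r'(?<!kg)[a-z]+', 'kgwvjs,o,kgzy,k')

['kgwvjs', 'o', 'kgzy', 'k']

A negative assertion filters positions out without eating any characters.
`findall` yields the raw match text (4 of them) because the pattern has no groups.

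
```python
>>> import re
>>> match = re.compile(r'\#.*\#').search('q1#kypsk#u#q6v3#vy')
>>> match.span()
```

The match spans [2:16] → '#kypsk#u#q6v3#'.

(2, 16)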